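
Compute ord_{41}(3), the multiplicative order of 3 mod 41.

The order of 3 must divide φ(41) = 41 − 1 = 40 = 2^3 · 5.
Divisors of 40: 1, 2, 4, 5, 8, 10, 20, 40.
Compute 3^d (mod 41) for the divisors d until we hit 1:
3^1 ≡ 3 (mod 41)
3^2 ≡ 9 (mod 41)
3^4 ≡ 40 (mod 41)
3^5 ≡ 38 (mod 41)
3^8 ≡ 1 (mod 41) ✓
Hence ord(3) = 8.

8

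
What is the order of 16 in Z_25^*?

5

Since 16 ∈ (Z/25Z)^×, its order divides φ(25) = φ(5^2) = 5·(5−1) = 20 = 2^2 · 5.
Divisors of 20: 1, 2, 4, 5, 10, 20.
Test each divisor d:
16^1 ≡ 16 (mod 25)
16^2 ≡ 6 (mod 25)
16^4 ≡ 11 (mod 25)
16^5 ≡ 1 (mod 25) ✓
So ord_25(16) = 5.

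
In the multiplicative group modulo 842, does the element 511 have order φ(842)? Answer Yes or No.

Yes

φ(842) = φ(2)·φ(421) = 1·420 = 420 = 2^2 · 3 · 5 · 7.
Test 511^(420/q) mod 842 for each prime factor q of 420:
511^210 ≡ 841 (mod 842)  [q = 2: ≢ 1 ✓]
511^140 ≡ 821 (mod 842)  [q = 3: ≢ 1 ✓]
511^84 ≡ 377 (mod 842)  [q = 5: ≢ 1 ✓]
511^60 ≡ 75 (mod 842)  [q = 7: ≢ 1 ✓]
All checks pass, so 511 has order 420 and is a primitive root modulo 842.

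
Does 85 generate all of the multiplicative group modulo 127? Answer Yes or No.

φ(127) = 127 − 1 = 126 = 2 · 3^2 · 7.
85 is a primitive root mod 127 iff 85^(φ(127)/q) ≢ 1 for every prime q | φ(127), i.e. q ∈ {2, 3, 7}.
85^63 ≡ 126 (mod 127)  [q = 2: ≢ 1 ✓]
85^42 ≡ 19 (mod 127)  [q = 3: ≢ 1 ✓]
85^18 ≡ 32 (mod 127)  [q = 7: ≢ 1 ✓]
All checks pass, so 85 has order 126 and is a primitive root modulo 127.

Yes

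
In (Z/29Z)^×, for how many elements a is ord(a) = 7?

6

φ(29) = 29 − 1 = 28 = 2^2 · 7.
In a cyclic group of order 28, there are φ(d) elements of order d for each divisor d of 28, and zero for non-divisors.
7 | 28, and φ(7) = 7 − 1 = 6.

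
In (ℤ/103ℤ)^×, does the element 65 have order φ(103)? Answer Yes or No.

Yes

φ(103) = 103 − 1 = 102 = 2 · 3 · 17.
65 is a primitive root mod 103 iff 65^(φ(103)/q) ≢ 1 for every prime q | φ(103), i.e. q ∈ {2, 3, 17}.
65^51 ≡ 102 (mod 103)  [q = 2: ≢ 1 ✓]
65^34 ≡ 56 (mod 103)  [q = 3: ≢ 1 ✓]
65^6 ≡ 8 (mod 103)  [q = 17: ≢ 1 ✓]
Every test exponent gives a nontrivial residue, hence 65 generates the full group.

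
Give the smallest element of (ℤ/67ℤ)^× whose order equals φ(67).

φ(67) = 67 − 1 = 66 = 2 · 3 · 11.
g is a primitive root iff g^(66/q) ≢ 1 (mod 67) for each prime q ∈ {2, 3, 11}.
g = 2: 2^33 ≡ 66; 2^22 ≡ 37; 2^6 ≡ 64 — none is 1, so 2 is a primitive root.
The smallest primitive root modulo 67 is 2.

2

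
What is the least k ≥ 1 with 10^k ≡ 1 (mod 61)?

60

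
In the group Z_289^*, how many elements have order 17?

16

φ(289) = φ(17^2) = 17·(17−1) = 272 = 2^4 · 17.
In a cyclic group of order 272, there are φ(d) elements of order d for each divisor d of 272, and zero for non-divisors.
17 | 272, and φ(17) = 17 − 1 = 16.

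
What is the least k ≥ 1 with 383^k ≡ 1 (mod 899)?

The order of 383 must divide φ(899) = φ(29·31) = (29−1)·(31−1) = 28·30 = 840 = 2^3 · 3 · 5 · 7.
Divisors of 840: 1, 2, 3, 4, 5, 6, 7, 8, 10, 12, 14, 15, 20, 21, 24, 28, 30, 35, 40, 42, 56, 60, 70, 84, 105, 120, 140, 168, 210, 280, 420, 840.
Compute 383^d (mod 899) for the divisors d until we hit 1:
383^1 ≡ 383 (mod 899)
383^2 ≡ 152 (mod 899)
383^3 ≡ 680 (mod 899)
383^4 ≡ 629 (mod 899)
383^5 ≡ 874 (mod 899)
383^6 ≡ 314 (mod 899)
383^7 ≡ 695 (mod 899)
383^8 ≡ 81 (mod 899)
383^10 ≡ 625 (mod 899)
383^12 ≡ 605 (mod 899)
383^14 ≡ 262 (mod 899)
383^15 ≡ 557 (mod 899)
383^20 ≡ 459 (mod 899)
383^21 ≡ 492 (mod 899)
383^24 ≡ 132 (mod 899)
383^28 ≡ 320 (mod 899)
383^30 ≡ 94 (mod 899)
383^35 ≡ 347 (mod 899)
383^40 ≡ 315 (mod 899)
383^42 ≡ 233 (mod 899)
383^56 ≡ 813 (mod 899)
383^60 ≡ 745 (mod 899)
383^70 ≡ 842 (mod 899)
383^84 ≡ 349 (mod 899)
383^105 ≡ 898 (mod 899)
383^120 ≡ 342 (mod 899)
383^140 ≡ 552 (mod 899)
383^168 ≡ 436 (mod 899)
383^210 ≡ 1 (mod 899) ✓
Hence ord(383) = 210.

210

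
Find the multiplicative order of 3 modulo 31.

30

ord(3) | φ(31) = 31 − 1 = 30 = 2 · 3 · 5.
Divisors of 30: 1, 2, 3, 5, 6, 10, 15, 30.
Compute 3^d (mod 31) for the divisors d until we hit 1:
3^1 ≡ 3 (mod 31)
3^2 ≡ 9 (mod 31)
3^3 ≡ 27 (mod 31)
3^5 ≡ 26 (mod 31)
3^6 ≡ 16 (mod 31)
3^10 ≡ 25 (mod 31)
3^15 ≡ 30 (mod 31)
3^30 ≡ 1 (mod 31) ✓
The smallest such exponent is 30, so the order of 3 is 30.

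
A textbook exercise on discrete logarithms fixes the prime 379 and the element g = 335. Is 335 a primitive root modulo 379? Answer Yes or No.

No

φ(379) = 379 − 1 = 378 = 2 · 3^3 · 7.
An element g generates (Z/379Z)^× iff g^(378/q) ≢ 1 (mod 379) for each prime q ∈ {2, 3, 7}.
335^189 ≡ 1 (mod 379)  [q = 2: ≡ 1 ✗]
335^126 ≡ 1 (mod 379)  [q = 3: ≡ 1 ✗]
335^54 ≡ 86 (mod 379)  [q = 7: ≢ 1 ✓]
335^189 ≡ 1 shows ord(335) | 189, strictly less than φ(379); not a primitive root.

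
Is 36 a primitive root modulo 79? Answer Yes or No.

φ(79) = 79 − 1 = 78 = 2 · 3 · 13.
Test 36^(78/q) mod 79 for each prime factor q of 78:
36^39 ≡ 1 (mod 79)  [q = 2: ≡ 1 ✗]
36^26 ≡ 23 (mod 79)  [q = 3: ≢ 1 ✓]
36^6 ≡ 62 (mod 79)  [q = 13: ≢ 1 ✓]
Since 36^39 ≡ 1, the order of 36 divides 39 < 78, so 36 is not a primitive root.

No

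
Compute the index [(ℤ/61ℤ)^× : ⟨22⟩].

4

Since 22 ∈ (Z/61Z)^×, its order divides φ(61) = 61 − 1 = 60 = 2^2 · 3 · 5.
Divisors of 60: 1, 2, 3, 4, 5, 6, 10, 12, 15, 20, 30, 60.
Evaluate successive powers at the divisors of 60:
22^1 ≡ 22
22^2 ≡ 57
22^3 ≡ 34
22^4 ≡ 16
22^5 ≡ 47
22^6 ≡ 58
22^10 ≡ 13
22^12 ≡ 9
22^15 ≡ 1
Thus |⟨22⟩| = ord(22) = 15.
Index = |(Z/61Z)^×| / |⟨22⟩| = 60 / 15 = 4.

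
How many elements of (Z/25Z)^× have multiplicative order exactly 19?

φ(25) = φ(5^2) = 5·(5−1) = 20 = 2^2 · 5.
In a cyclic group of order 20, there are φ(d) elements of order d for each divisor d of 20, and zero for non-divisors.
Here 20 is not a multiple of 19, so there are no elements of order 19.

0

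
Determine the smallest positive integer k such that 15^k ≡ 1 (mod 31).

Since 15 ∈ (Z/31Z)^×, its order divides φ(31) = 31 − 1 = 30 = 2 · 3 · 5.
Divisors of 30: 1, 2, 3, 5, 6, 10, 15, 30.
Compute 15^d (mod 31) for the divisors d until we hit 1:
15^1 ≡ 15 (mod 31)
15^2 ≡ 8 (mod 31)
15^3 ≡ 27 (mod 31)
15^5 ≡ 30 (mod 31)
15^6 ≡ 16 (mod 31)
15^10 ≡ 1 (mod 31) ✓
The smallest such exponent is 10, so the order of 15 is 10.

10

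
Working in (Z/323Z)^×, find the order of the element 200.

By Lagrange's theorem, ord_323(200) divides φ(323) = φ(17·19) = (17−1)·(19−1) = 16·18 = 288 = 2^5 · 3^2.
Divisors of 288: 1, 2, 3, 4, 6, 8, 9, 12, 16, 18, 24, 32, 36, 48, 72, 96, 144, 288.
Evaluate successive powers at the divisors of 288:
200^1 ≡ 200 (mod 323)
200^2 ≡ 271 (mod 323)
200^3 ≡ 259 (mod 323)
200^4 ≡ 120 (mod 323)
200^6 ≡ 220 (mod 323)
200^8 ≡ 188 (mod 323)
200^9 ≡ 132 (mod 323)
200^12 ≡ 273 (mod 323)
200^16 ≡ 137 (mod 323)
200^18 ≡ 305 (mod 323)
200^24 ≡ 239 (mod 323)
200^32 ≡ 35 (mod 323)
200^36 ≡ 1 (mod 323) ✓
Hence ord(200) = 36.

36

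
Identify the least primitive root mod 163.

φ(163) = 163 − 1 = 162 = 2 · 3^4.
g is a primitive root iff g^(162/q) ≢ 1 (mod 163) for each prime q ∈ {2, 3}.
g = 2: 2^81 ≡ 162; 2^54 ≡ 104 — none is 1, so 2 is a primitive root.
Hence the least primitive root of 163 is 2.

2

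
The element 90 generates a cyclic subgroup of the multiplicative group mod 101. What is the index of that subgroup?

1

ord(90) | φ(101) = 101 − 1 = 100 = 2^2 · 5^2.
Divisors of 100: 1, 2, 4, 5, 10, 20, 25, 50, 100.
Test each divisor d:
90^1 ≡ 90 (mod 101)
90^2 ≡ 20 (mod 101)
90^4 ≡ 97 (mod 101)
90^5 ≡ 44 (mod 101)
90^10 ≡ 17 (mod 101)
90^20 ≡ 87 (mod 101)
90^25 ≡ 91 (mod 101)
90^50 ≡ 100 (mod 101)
90^100 ≡ 1 (mod 101) ✓
So ord_101(90) = 100, hence |⟨90⟩| = 100.
Index = |(Z/101Z)^×| / |⟨90⟩| = 100 / 100 = 1.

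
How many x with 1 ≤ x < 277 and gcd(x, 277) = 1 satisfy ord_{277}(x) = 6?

φ(277) = 277 − 1 = 276 = 2^2 · 3 · 23.
Since (Z/277Z)^× is cyclic of order 276, the number of elements of order d is φ(d) when d | 276 and 0 otherwise.
6 = 2 · 3 divides 276, and φ(6) = 2.

2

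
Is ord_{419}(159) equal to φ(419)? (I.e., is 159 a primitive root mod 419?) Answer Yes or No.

φ(419) = 419 − 1 = 418 = 2 · 11 · 19.
It suffices to check that the order of 159 is not a proper divisor of 418: compute 159^(418/q) for q ∈ {2, 11, 19}.
159^209 ≡ 418 (mod 419)  [q = 2: ≢ 1 ✓]
159^38 ≡ 300 (mod 419)  [q = 11: ≢ 1 ✓]
159^22 ≡ 306 (mod 419)  [q = 19: ≢ 1 ✓]
None equal 1, so ord_419(159) = 418: 159 is a primitive root.

Yes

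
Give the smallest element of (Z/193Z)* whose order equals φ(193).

5

φ(193) = 193 − 1 = 192 = 2^6 · 3.
g is a primitive root iff g^(192/q) ≢ 1 (mod 193) for each prime q ∈ {2, 3}.
g = 2: 2^96 ≡ 1 — hits 1, so not a primitive root.
g = 3: 3^96 ≡ 1 — hits 1, so not a primitive root.
g = 4: 4^96 ≡ 1 — hits 1, so not a primitive root.
g = 5: 5^96 ≡ 192; 5^64 ≡ 84 — none is 1, so 5 is a primitive root.
Hence the least primitive root of 193 is 5.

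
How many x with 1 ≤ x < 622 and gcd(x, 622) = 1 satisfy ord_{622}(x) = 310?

120

φ(622) = φ(2)·φ(311) = 1·310 = 310 = 2 · 5 · 31.
(Z/622Z)^× is cyclic (|G| = 310); a cyclic group of order m has exactly φ(d) elements of each order d | m, and none otherwise.
310 = 2 · 5 · 31 divides 310, and φ(310) = 120.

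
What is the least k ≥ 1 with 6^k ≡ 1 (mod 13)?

The order of 6 must divide φ(13) = 13 − 1 = 12 = 2^2 · 3.
Divisors of 12: 1, 2, 3, 4, 6, 12.
Test each divisor d:
6^1 ≡ 6
6^2 ≡ 10
6^3 ≡ 8
6^4 ≡ 9
6^6 ≡ 12
6^12 ≡ 1
Hence ord(6) = 12.

12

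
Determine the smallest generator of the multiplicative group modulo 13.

φ(13) = 13 − 1 = 12 = 2^2 · 3.
Test candidates g = 2, 3, … against the prime factors q ∈ {2, 3} of φ(13): g is a generator iff g^(12/q) ≢ 1 for every such q.
g = 2: 2^6 ≡ 12; 2^4 ≡ 3 — none is 1, so 2 is a primitive root.
So 2 is the smallest generator of (Z/13Z)^×.

2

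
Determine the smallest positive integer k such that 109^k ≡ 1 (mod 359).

358

The order of 109 must divide φ(359) = 359 − 1 = 358 = 2 · 179.
Divisors of 358: 1, 2, 179, 358.
Compute 109^d (mod 359) for the divisors d until we hit 1:
109^1 ≡ 109
109^2 ≡ 34
109^179 ≡ 358
109^358 ≡ 1
Hence ord(109) = 358.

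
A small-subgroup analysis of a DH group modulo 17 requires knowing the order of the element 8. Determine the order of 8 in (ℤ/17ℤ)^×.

8

By Lagrange's theorem, ord_17(8) divides φ(17) = 17 − 1 = 16 = 2^4.
Divisors of 16: 1, 2, 4, 8, 16.
Evaluate successive powers at the divisors of 16:
8^1 ≡ 8 (mod 17)
8^2 ≡ 13 (mod 17)
8^4 ≡ 16 (mod 17)
8^8 ≡ 1 (mod 17) ✓
The smallest such exponent is 8, so the order of 8 is 8.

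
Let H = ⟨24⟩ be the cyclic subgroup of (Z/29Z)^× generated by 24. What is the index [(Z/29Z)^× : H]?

4

By Lagrange's theorem, ord_29(24) divides φ(29) = 29 − 1 = 28 = 2^2 · 7.
Divisors of 28: 1, 2, 4, 7, 14, 28.
Check 24^d mod 29 for each divisor in increasing order:
24^1 ≡ 24 (mod 29)
24^2 ≡ 25 (mod 29)
24^4 ≡ 16 (mod 29)
24^7 ≡ 1 (mod 29) ✓
So ord_29(24) = 7, hence |⟨24⟩| = 7.
[(Z/29Z)^× : ⟨24⟩] = 28/7 = 4.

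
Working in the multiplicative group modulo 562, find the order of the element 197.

280

Since 197 ∈ (Z/562Z)^×, its order divides φ(562) = φ(2)·φ(281) = 1·280 = 280 = 2^3 · 5 · 7.
Divisors of 280: 1, 2, 4, 5, 7, 8, 10, 14, 20, 28, 35, 40, 56, 70, 140, 280.
Test each divisor d:
197^1 ≡ 197 (mod 562)
197^2 ≡ 31 (mod 562)
197^4 ≡ 399 (mod 562)
197^5 ≡ 485 (mod 562)
197^7 ≡ 423 (mod 562)
197^8 ≡ 155 (mod 562)
197^10 ≡ 309 (mod 562)
197^14 ≡ 213 (mod 562)
197^20 ≡ 503 (mod 562)
197^28 ≡ 409 (mod 562)
197^35 ≡ 473 (mod 562)
197^40 ≡ 109 (mod 562)
197^56 ≡ 367 (mod 562)
197^70 ≡ 53 (mod 562)
197^140 ≡ 561 (mod 562)
197^280 ≡ 1 (mod 562) ✓
Hence ord(197) = 280.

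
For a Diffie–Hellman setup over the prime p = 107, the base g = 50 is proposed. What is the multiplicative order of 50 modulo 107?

106

Since 50 ∈ (Z/107Z)^×, its order divides φ(107) = 107 − 1 = 106 = 2 · 53.
Divisors of 106: 1, 2, 53, 106.
Check 50^d mod 107 for each divisor in increasing order:
50^1 ≡ 50 (mod 107)
50^2 ≡ 39 (mod 107)
50^53 ≡ 106 (mod 107)
50^106 ≡ 1 (mod 107) ✓
The smallest such exponent is 106, so the order of 50 is 106.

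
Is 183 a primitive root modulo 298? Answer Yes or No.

φ(298) = φ(2)·φ(149) = 1·148 = 148 = 2^2 · 37.
It suffices to check that the order of 183 is not a proper divisor of 148: compute 183^(148/q) for q ∈ {2, 37}.
183^74 ≡ 297 (mod 298)  [q = 2: ≢ 1 ✓]
183^4 ≡ 253 (mod 298)  [q = 37: ≢ 1 ✓]
None equal 1, so ord_298(183) = 148: 183 is a primitive root.

Yes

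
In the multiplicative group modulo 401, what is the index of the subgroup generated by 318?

80

ord(318) | φ(401) = 401 − 1 = 400 = 2^4 · 5^2.
Divisors of 400: 1, 2, 4, 5, 8, 10, 16, 20, 25, 40, 50, 80, 100, 200, 400.
Compute 318^d (mod 401) for the divisors d until we hit 1:
318^1 ≡ 318 (mod 401)
318^2 ≡ 72 (mod 401)
318^4 ≡ 372 (mod 401)
318^5 ≡ 1 (mod 401) ✓
So ord_401(318) = 5, hence |⟨318⟩| = 5.
The index is φ(401) / ord(318) = 400 / 5 = 80.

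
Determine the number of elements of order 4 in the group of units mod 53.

2

φ(53) = 53 − 1 = 52 = 2^2 · 13.
In a cyclic group of order 52, there are φ(d) elements of order d for each divisor d of 52, and zero for non-divisors.
4 = 2^2 divides 52, and φ(4) = 2.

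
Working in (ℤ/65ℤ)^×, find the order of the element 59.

12

By Lagrange's theorem, ord_65(59) divides φ(65) = φ(5·13) = (5−1)·(13−1) = 4·12 = 48 = 2^4 · 3.
Divisors of 48: 1, 2, 3, 4, 6, 8, 12, 16, 24, 48.
Compute 59^d (mod 65) for the divisors d until we hit 1:
59^1 ≡ 59 (mod 65)
59^2 ≡ 36 (mod 65)
59^3 ≡ 44 (mod 65)
59^4 ≡ 61 (mod 65)
59^6 ≡ 51 (mod 65)
59^8 ≡ 16 (mod 65)
59^12 ≡ 1 (mod 65) ✓
Hence ord(59) = 12.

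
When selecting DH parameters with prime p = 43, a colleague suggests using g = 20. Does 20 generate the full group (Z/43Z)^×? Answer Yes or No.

φ(43) = 43 − 1 = 42 = 2 · 3 · 7.
20 is a primitive root mod 43 iff 20^(φ(43)/q) ≢ 1 for every prime q | φ(43), i.e. q ∈ {2, 3, 7}.
20^21 ≡ 42 (mod 43)  [q = 2: ≢ 1 ✓]
20^14 ≡ 36 (mod 43)  [q = 3: ≢ 1 ✓]
20^6 ≡ 4 (mod 43)  [q = 7: ≢ 1 ✓]
None equal 1, so ord_43(20) = 42: 20 is a primitive root.

Yes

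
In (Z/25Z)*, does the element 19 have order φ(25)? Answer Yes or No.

No

φ(25) = φ(5^2) = 5·(5−1) = 20 = 2^2 · 5.
Test 19^(20/q) mod 25 for each prime factor q of 20:
19^10 ≡ 1 (mod 25)  [q = 2: ≡ 1 ✗]
19^4 ≡ 21 (mod 25)  [q = 5: ≢ 1 ✓]
The check at q = 2 fails, so 19 generates a proper subgroup.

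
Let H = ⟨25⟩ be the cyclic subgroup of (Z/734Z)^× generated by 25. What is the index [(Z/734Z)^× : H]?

6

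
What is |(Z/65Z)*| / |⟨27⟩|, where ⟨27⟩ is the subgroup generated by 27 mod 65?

Since 27 ∈ (Z/65Z)^×, its order divides φ(65) = φ(5·13) = (5−1)·(13−1) = 4·12 = 48 = 2^4 · 3.
Divisors of 48: 1, 2, 3, 4, 6, 8, 12, 16, 24, 48.
Compute 27^d (mod 65) for the divisors d until we hit 1:
27^1 ≡ 27
27^2 ≡ 14
27^3 ≡ 53
27^4 ≡ 1
So ord_65(27) = 4, hence |⟨27⟩| = 4.
[(Z/65Z)^× : ⟨27⟩] = 48/4 = 12.

12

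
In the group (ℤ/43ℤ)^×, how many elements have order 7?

φ(43) = 43 − 1 = 42 = 2 · 3 · 7.
Since (Z/43Z)^× is cyclic of order 42, the number of elements of order d is φ(d) when d | 42 and 0 otherwise.
7 | 42, and φ(7) = 7 − 1 = 6.

6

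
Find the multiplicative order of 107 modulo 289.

The order of 107 must divide φ(289) = φ(17^2) = 17·(17−1) = 272 = 2^4 · 17.
Divisors of 272: 1, 2, 4, 8, 16, 17, 34, 68, 136, 272.
Test each divisor d:
107^1 ≡ 107
107^2 ≡ 178
107^4 ≡ 183
107^8 ≡ 254
107^16 ≡ 69
107^17 ≡ 158
107^34 ≡ 110
107^68 ≡ 251
107^136 ≡ 288
107^272 ≡ 1
The smallest such exponent is 272, so the order of 107 is 272.

272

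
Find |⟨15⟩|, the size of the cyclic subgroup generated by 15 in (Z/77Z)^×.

5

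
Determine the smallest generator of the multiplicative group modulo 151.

φ(151) = 151 − 1 = 150 = 2 · 3 · 5^2.
g is a primitive root iff g^(150/q) ≢ 1 (mod 151) for each prime q ∈ {2, 3, 5}.
g = 2: 2^75 ≡ 1 — hits 1, so not a primitive root.
g = 3: 3^75 ≡ 150; 3^50 ≡ 1 — hits 1, so not a primitive root.
g = 4: 4^75 ≡ 1 — hits 1, so not a primitive root.
g = 5: 5^75 ≡ 1 — hits 1, so not a primitive root.
g = 6: 6^75 ≡ 150; 6^50 ≡ 32; 6^30 ≡ 59 — none is 1, so 6 is a primitive root.
Hence the least primitive root of 151 is 6.

6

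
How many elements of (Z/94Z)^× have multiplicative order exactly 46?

φ(94) = φ(2)·φ(47) = 1·46 = 46 = 2 · 23.
Since (Z/94Z)^× is cyclic of order 46, the number of elements of order d is φ(d) when d | 46 and 0 otherwise.
46 = 2 · 23 divides 46, and φ(46) = 22.

22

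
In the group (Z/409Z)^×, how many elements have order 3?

2

φ(409) = 409 − 1 = 408 = 2^3 · 3 · 17.
In a cyclic group of order 408, there are φ(d) elements of order d for each divisor d of 408, and zero for non-divisors.
3 | 408, and φ(3) = 3 − 1 = 2.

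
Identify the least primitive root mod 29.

2

φ(29) = 29 − 1 = 28 = 2^2 · 7.
Test candidates g = 2, 3, … against the prime factors q ∈ {2, 7} of φ(29): g is a generator iff g^(28/q) ≢ 1 for every such q.
g = 2: 2^14 ≡ 28; 2^4 ≡ 16 — none is 1, so 2 is a primitive root.
The smallest primitive root modulo 29 is 2.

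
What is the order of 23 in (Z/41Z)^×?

The order of 23 must divide φ(41) = 41 − 1 = 40 = 2^3 · 5.
Divisors of 40: 1, 2, 4, 5, 8, 10, 20, 40.
Test each divisor d:
23^1 ≡ 23
23^2 ≡ 37
23^4 ≡ 16
23^5 ≡ 40
23^8 ≡ 10
23^10 ≡ 1
Hence ord(23) = 10.

10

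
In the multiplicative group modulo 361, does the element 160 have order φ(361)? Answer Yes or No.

No

φ(361) = φ(19^2) = 19·(19−1) = 342 = 2 · 3^2 · 19.
An element g generates (Z/361Z)^× iff g^(342/q) ≢ 1 (mod 361) for each prime q ∈ {2, 3, 19}.
160^171 ≡ 360 (mod 361)  [q = 2: ≢ 1 ✓]
160^114 ≡ 1 (mod 361)  [q = 3: ≡ 1 ✗]
160^18 ≡ 153 (mod 361)  [q = 19: ≢ 1 ✓]
160^114 ≡ 1 shows ord(160) | 114, strictly less than φ(361); not a primitive root.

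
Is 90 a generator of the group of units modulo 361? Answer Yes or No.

φ(361) = φ(19^2) = 19·(19−1) = 342 = 2 · 3^2 · 19.
An element g generates (Z/361Z)^× iff g^(342/q) ≢ 1 (mod 361) for each prime q ∈ {2, 3, 19}.
90^171 ≡ 360 (mod 361)  [q = 2: ≢ 1 ✓]
90^114 ≡ 292 (mod 361)  [q = 3: ≢ 1 ✓]
90^18 ≡ 248 (mod 361)  [q = 19: ≢ 1 ✓]
Every test exponent gives a nontrivial residue, hence 90 generates the full group.

Yes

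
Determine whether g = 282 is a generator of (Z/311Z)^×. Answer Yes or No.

No

φ(311) = 311 − 1 = 310 = 2 · 5 · 31.
282 is a primitive root mod 311 iff 282^(φ(311)/q) ≢ 1 for every prime q | φ(311), i.e. q ∈ {2, 5, 31}.
282^155 ≡ 1 (mod 311)  [q = 2: ≡ 1 ✗]
282^62 ≡ 36 (mod 311)  [q = 5: ≢ 1 ✓]
282^10 ≡ 20 (mod 311)  [q = 31: ≢ 1 ✓]
Since 282^155 ≡ 1, the order of 282 divides 155 < 310, so 282 is not a primitive root.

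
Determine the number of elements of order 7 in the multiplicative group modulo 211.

φ(211) = 211 − 1 = 210 = 2 · 3 · 5 · 7.
(Z/211Z)^× is cyclic (|G| = 210); a cyclic group of order m has exactly φ(d) elements of each order d | m, and none otherwise.
7 | 210, and φ(7) = 7 − 1 = 6.

6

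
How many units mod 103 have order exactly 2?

φ(103) = 103 − 1 = 102 = 2 · 3 · 17.
In a cyclic group of order 102, there are φ(d) elements of order d for each divisor d of 102, and zero for non-divisors.
2 | 102, and φ(2) = 2 − 1 = 1.

1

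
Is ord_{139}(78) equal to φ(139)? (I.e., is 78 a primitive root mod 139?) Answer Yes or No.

φ(139) = 139 − 1 = 138 = 2 · 3 · 23.
It suffices to check that the order of 78 is not a proper divisor of 138: compute 78^(138/q) for q ∈ {2, 3, 23}.
78^69 ≡ 1 (mod 139)  [q = 2: ≡ 1 ✗]
78^46 ≡ 96 (mod 139)  [q = 3: ≢ 1 ✓]
78^6 ≡ 36 (mod 139)  [q = 23: ≢ 1 ✓]
Since 78^69 ≡ 1, the order of 78 divides 69 < 138, so 78 is not a primitive root.

No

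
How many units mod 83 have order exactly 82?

φ(83) = 83 − 1 = 82 = 2 · 41.
Since (Z/83Z)^× is cyclic of order 82, the number of elements of order d is φ(d) when d | 82 and 0 otherwise.
82 = 2 · 41 divides 82, and φ(82) = 40.

40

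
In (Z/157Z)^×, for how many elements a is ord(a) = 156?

48

φ(157) = 157 − 1 = 156 = 2^2 · 3 · 13.
Since (Z/157Z)^× is cyclic of order 156, the number of elements of order d is φ(d) when d | 156 and 0 otherwise.
156 = 2^2 · 3 · 13 divides 156, and φ(156) = 48.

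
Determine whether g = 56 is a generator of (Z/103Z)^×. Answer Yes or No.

No

φ(103) = 103 − 1 = 102 = 2 · 3 · 17.
An element g generates (Z/103Z)^× iff g^(102/q) ≢ 1 (mod 103) for each prime q ∈ {2, 3, 17}.
56^51 ≡ 1 (mod 103)  [q = 2: ≡ 1 ✗]
56^34 ≡ 56 (mod 103)  [q = 3: ≢ 1 ✓]
56^6 ≡ 1 (mod 103)  [q = 17: ≡ 1 ✗]
The check at q = 2 fails, so 56 generates a proper subgroup.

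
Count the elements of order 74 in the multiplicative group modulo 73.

φ(73) = 73 − 1 = 72 = 2^3 · 3^2.
In a cyclic group of order 72, there are φ(d) elements of order d for each divisor d of 72, and zero for non-divisors.
Since 74 ∤ 72, the count is 0.

0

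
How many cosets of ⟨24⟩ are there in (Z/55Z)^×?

4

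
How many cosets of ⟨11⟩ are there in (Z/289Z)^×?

1

The order of 11 must divide φ(289) = φ(17^2) = 17·(17−1) = 272 = 2^4 · 17.
Divisors of 272: 1, 2, 4, 8, 16, 17, 34, 68, 136, 272.
Check 11^d mod 289 for each divisor in increasing order:
11^1 ≡ 11 (mod 289)
11^2 ≡ 121 (mod 289)
11^4 ≡ 191 (mod 289)
11^8 ≡ 67 (mod 289)
11^16 ≡ 154 (mod 289)
11^17 ≡ 249 (mod 289)
11^34 ≡ 155 (mod 289)
11^68 ≡ 38 (mod 289)
11^136 ≡ 288 (mod 289)
11^272 ≡ 1 (mod 289) ✓
Thus |⟨11⟩| = ord(11) = 272.
[(Z/289Z)^× : ⟨11⟩] = 272/272 = 1.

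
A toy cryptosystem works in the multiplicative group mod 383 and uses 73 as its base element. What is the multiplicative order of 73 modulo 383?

191

By Lagrange's theorem, ord_383(73) divides φ(383) = 383 − 1 = 382 = 2 · 191.
Divisors of 382: 1, 2, 191, 382.
Check 73^d mod 383 for each divisor in increasing order:
73^1 ≡ 73
73^2 ≡ 350
73^191 ≡ 1
Hence ord(73) = 191.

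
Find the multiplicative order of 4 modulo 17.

By Lagrange's theorem, ord_17(4) divides φ(17) = 17 − 1 = 16 = 2^4.
Divisors of 16: 1, 2, 4, 8, 16.
Evaluate successive powers at the divisors of 16:
4^1 ≡ 4 (mod 17)
4^2 ≡ 16 (mod 17)
4^4 ≡ 1 (mod 17) ✓
The smallest such exponent is 4, so the order of 4 is 4.

4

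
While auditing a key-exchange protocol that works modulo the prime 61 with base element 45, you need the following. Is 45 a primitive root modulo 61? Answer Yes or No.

No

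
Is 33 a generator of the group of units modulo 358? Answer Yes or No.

φ(358) = φ(2)·φ(179) = 1·178 = 178 = 2 · 89.
Test 33^(178/q) mod 358 for each prime factor q of 178:
33^89 ≡ 357 (mod 358)  [q = 2: ≢ 1 ✓]
33^2 ≡ 15 (mod 358)  [q = 89: ≢ 1 ✓]
All checks pass, so 33 has order 178 and is a primitive root modulo 358.

Yes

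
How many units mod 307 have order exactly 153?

φ(307) = 307 − 1 = 306 = 2 · 3^2 · 17.
(Z/307Z)^× is cyclic (|G| = 306); a cyclic group of order m has exactly φ(d) elements of each order d | m, and none otherwise.
153 = 3^2 · 17 divides 306, and φ(153) = 96.

96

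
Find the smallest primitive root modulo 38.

3

φ(38) = φ(2)·φ(19) = 1·18 = 18 = 2 · 3^2.
g is a primitive root iff g^(18/q) ≢ 1 (mod 38) for each prime q ∈ {2, 3}.
g = 2: gcd(2, 38) = 2 > 1, not a unit — skip.
g = 3: 3^9 ≡ 37; 3^6 ≡ 7 — none is 1, so 3 is a primitive root.
Hence the least primitive root of 38 is 3.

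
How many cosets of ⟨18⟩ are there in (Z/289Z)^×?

Since 18 ∈ (Z/289Z)^×, its order divides φ(289) = φ(17^2) = 17·(17−1) = 272 = 2^4 · 17.
Divisors of 272: 1, 2, 4, 8, 16, 17, 34, 68, 136, 272.
Evaluate successive powers at the divisors of 272:
18^1 ≡ 18
18^2 ≡ 35
18^4 ≡ 69
18^8 ≡ 137
18^16 ≡ 273
18^17 ≡ 1
So ord_289(18) = 17, hence |⟨18⟩| = 17.
[(Z/289Z)^× : ⟨18⟩] = 272/17 = 16.

16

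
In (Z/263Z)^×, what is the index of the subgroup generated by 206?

ord(206) | φ(263) = 263 − 1 = 262 = 2 · 131.
Divisors of 262: 1, 2, 131, 262.
Test each divisor d:
206^1 ≡ 206 (mod 263)
206^2 ≡ 93 (mod 263)
206^131 ≡ 1 (mod 263) ✓
The order of 206 is 131, so the subgroup it generates has 131 elements.
[(Z/263Z)^× : ⟨206⟩] = 262/131 = 2.

2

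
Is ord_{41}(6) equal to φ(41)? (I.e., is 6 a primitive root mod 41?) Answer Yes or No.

Yes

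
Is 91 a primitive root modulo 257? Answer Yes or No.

Yes

φ(257) = 257 − 1 = 256 = 2^8.
Test 91^(256/q) mod 257 for each prime factor q of 256:
91^128 ≡ 256 (mod 257)  [q = 2: ≢ 1 ✓]
Every test exponent gives a nontrivial residue, hence 91 generates the full group.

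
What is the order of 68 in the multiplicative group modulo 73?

72

Since 68 ∈ (Z/73Z)^×, its order divides φ(73) = 73 − 1 = 72 = 2^3 · 3^2.
Divisors of 72: 1, 2, 3, 4, 6, 8, 9, 12, 18, 24, 36, 72.
Evaluate successive powers at the divisors of 72:
68^1 ≡ 68 (mod 73)
68^2 ≡ 25 (mod 73)
68^3 ≡ 21 (mod 73)
68^4 ≡ 41 (mod 73)
68^6 ≡ 3 (mod 73)
68^8 ≡ 2 (mod 73)
68^9 ≡ 63 (mod 73)
68^12 ≡ 9 (mod 73)
68^18 ≡ 27 (mod 73)
68^24 ≡ 8 (mod 73)
68^36 ≡ 72 (mod 73)
68^72 ≡ 1 (mod 73) ✓
Hence ord(68) = 72.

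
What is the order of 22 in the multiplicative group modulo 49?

By Lagrange's theorem, ord_49(22) divides φ(49) = φ(7^2) = 7·(7−1) = 42 = 2 · 3 · 7.
Divisors of 42: 1, 2, 3, 6, 7, 14, 21, 42.
Compute 22^d (mod 49) for the divisors d until we hit 1:
22^1 ≡ 22 (mod 49)
22^2 ≡ 43 (mod 49)
22^3 ≡ 15 (mod 49)
22^6 ≡ 29 (mod 49)
22^7 ≡ 1 (mod 49) ✓
Hence ord(22) = 7.

7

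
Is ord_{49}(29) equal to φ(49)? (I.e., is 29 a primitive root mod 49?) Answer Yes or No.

φ(49) = φ(7^2) = 7·(7−1) = 42 = 2 · 3 · 7.
It suffices to check that the order of 29 is not a proper divisor of 42: compute 29^(42/q) for q ∈ {2, 3, 7}.
29^21 ≡ 1 (mod 49)  [q = 2: ≡ 1 ✗]
29^14 ≡ 1 (mod 49)  [q = 3: ≡ 1 ✗]
29^6 ≡ 22 (mod 49)  [q = 7: ≢ 1 ✓]
The check at q = 2 fails, so 29 generates a proper subgroup.

No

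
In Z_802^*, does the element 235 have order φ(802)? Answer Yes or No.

φ(802) = φ(2)·φ(401) = 1·400 = 400 = 2^4 · 5^2.
Test 235^(400/q) mod 802 for each prime factor q of 400:
235^200 ≡ 1 (mod 802)  [q = 2: ≡ 1 ✗]
235^80 ≡ 473 (mod 802)  [q = 5: ≢ 1 ✓]
235^200 ≡ 1 shows ord(235) | 200, strictly less than φ(802); not a primitive root.

No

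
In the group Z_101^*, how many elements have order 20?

φ(101) = 101 − 1 = 100 = 2^2 · 5^2.
Since (Z/101Z)^× is cyclic of order 100, the number of elements of order d is φ(d) when d | 100 and 0 otherwise.
20 = 2^2 · 5 divides 100, and φ(20) = 8.

8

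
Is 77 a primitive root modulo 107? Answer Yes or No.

Yes

φ(107) = 107 − 1 = 106 = 2 · 53.
It suffices to check that the order of 77 is not a proper divisor of 106: compute 77^(106/q) for q ∈ {2, 53}.
77^53 ≡ 106 (mod 107)  [q = 2: ≢ 1 ✓]
77^2 ≡ 44 (mod 107)  [q = 53: ≢ 1 ✓]
All checks pass, so 77 has order 106 and is a primitive root modulo 107.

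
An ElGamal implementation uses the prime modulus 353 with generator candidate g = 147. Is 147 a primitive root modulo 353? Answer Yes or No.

Yes

φ(353) = 353 − 1 = 352 = 2^5 · 11.
It suffices to check that the order of 147 is not a proper divisor of 352: compute 147^(352/q) for q ∈ {2, 11}.
147^176 ≡ 352 (mod 353)  [q = 2: ≢ 1 ✓]
147^32 ≡ 140 (mod 353)  [q = 11: ≢ 1 ✓]
None equal 1, so ord_353(147) = 352: 147 is a primitive root.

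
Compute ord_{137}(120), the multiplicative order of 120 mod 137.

68

The order of 120 must divide φ(137) = 137 − 1 = 136 = 2^3 · 17.
Divisors of 136: 1, 2, 4, 8, 17, 34, 68, 136.
Evaluate successive powers at the divisors of 136:
120^1 ≡ 120 (mod 137)
120^2 ≡ 15 (mod 137)
120^4 ≡ 88 (mod 137)
120^8 ≡ 72 (mod 137)
120^17 ≡ 100 (mod 137)
120^34 ≡ 136 (mod 137)
120^68 ≡ 1 (mod 137) ✓
So ord_137(120) = 68.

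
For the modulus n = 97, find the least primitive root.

5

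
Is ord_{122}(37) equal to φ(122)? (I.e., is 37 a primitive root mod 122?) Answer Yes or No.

No

φ(122) = φ(2)·φ(61) = 1·60 = 60 = 2^2 · 3 · 5.
It suffices to check that the order of 37 is not a proper divisor of 60: compute 37^(60/q) for q ∈ {2, 3, 5}.
37^30 ≡ 121 (mod 122)  [q = 2: ≢ 1 ✓]
37^20 ≡ 1 (mod 122)  [q = 3: ≡ 1 ✗]
37^12 ≡ 95 (mod 122)  [q = 5: ≢ 1 ✓]
37^20 ≡ 1 shows ord(37) | 20, strictly less than φ(122); not a primitive root.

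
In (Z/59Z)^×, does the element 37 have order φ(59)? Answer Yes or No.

φ(59) = 59 − 1 = 58 = 2 · 29.
An element g generates (Z/59Z)^× iff g^(58/q) ≢ 1 (mod 59) for each prime q ∈ {2, 29}.
37^29 ≡ 58 (mod 59)  [q = 2: ≢ 1 ✓]
37^2 ≡ 12 (mod 59)  [q = 29: ≢ 1 ✓]
None equal 1, so ord_59(37) = 58: 37 is a primitive root.

Yes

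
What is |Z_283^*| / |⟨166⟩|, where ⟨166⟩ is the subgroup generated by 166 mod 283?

Since 166 ∈ (Z/283Z)^×, its order divides φ(283) = 283 − 1 = 282 = 2 · 3 · 47.
Divisors of 282: 1, 2, 3, 6, 47, 94, 141, 282.
Check 166^d mod 283 for each divisor in increasing order:
166^1 ≡ 166
166^2 ≡ 105
166^3 ≡ 167
166^6 ≡ 155
166^47 ≡ 239
166^94 ≡ 238
166^141 ≡ 282
166^282 ≡ 1
The order of 166 is 282, so the subgroup it generates has 282 elements.
[(Z/283Z)^× : ⟨166⟩] = 282/282 = 1.

1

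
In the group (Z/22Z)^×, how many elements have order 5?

4

φ(22) = φ(2)·φ(11) = 1·10 = 10 = 2 · 5.
Since (Z/22Z)^× is cyclic of order 10, the number of elements of order d is φ(d) when d | 10 and 0 otherwise.
5 | 10, and φ(5) = 5 − 1 = 4.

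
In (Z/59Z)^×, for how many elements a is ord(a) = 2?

1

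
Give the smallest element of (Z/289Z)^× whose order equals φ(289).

3

φ(289) = φ(17^2) = 17·(17−1) = 272 = 2^4 · 17.
g is a primitive root iff g^(272/q) ≢ 1 (mod 289) for each prime q ∈ {2, 17}.
g = 2: 2^136 ≡ 1 — hits 1, so not a primitive root.
g = 3: 3^136 ≡ 288; 3^16 ≡ 171 — none is 1, so 3 is a primitive root.
Hence the least primitive root of 289 is 3.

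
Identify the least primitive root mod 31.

3

φ(31) = 31 − 1 = 30 = 2 · 3 · 5.
g is a primitive root iff g^(30/q) ≢ 1 (mod 31) for each prime q ∈ {2, 3, 5}.
g = 2: 2^15 ≡ 1 — hits 1, so not a primitive root.
g = 3: 3^15 ≡ 30; 3^10 ≡ 25; 3^6 ≡ 16 — none is 1, so 3 is a primitive root.
Hence the least primitive root of 31 is 3.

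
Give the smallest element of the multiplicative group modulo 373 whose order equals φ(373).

2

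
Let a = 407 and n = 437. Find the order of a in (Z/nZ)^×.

66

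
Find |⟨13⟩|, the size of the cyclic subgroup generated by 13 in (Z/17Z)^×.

By Lagrange's theorem, ord_17(13) divides φ(17) = 17 − 1 = 16 = 2^4.
Divisors of 16: 1, 2, 4, 8, 16.
Evaluate successive powers at the divisors of 16:
13^1 ≡ 13 (mod 17)
13^2 ≡ 16 (mod 17)
13^4 ≡ 1 (mod 17) ✓
Hence ord(13) = 4.

4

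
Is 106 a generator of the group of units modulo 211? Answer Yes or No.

Yes

φ(211) = 211 − 1 = 210 = 2 · 3 · 5 · 7.
It suffices to check that the order of 106 is not a proper divisor of 210: compute 106^(210/q) for q ∈ {2, 3, 5, 7}.
106^105 ≡ 210 (mod 211)  [q = 2: ≢ 1 ✓]
106^70 ≡ 14 (mod 211)  [q = 3: ≢ 1 ✓]
106^42 ≡ 71 (mod 211)  [q = 5: ≢ 1 ✓]
106^30 ≡ 58 (mod 211)  [q = 7: ≢ 1 ✓]
All checks pass, so 106 has order 210 and is a primitive root modulo 211.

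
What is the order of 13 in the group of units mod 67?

66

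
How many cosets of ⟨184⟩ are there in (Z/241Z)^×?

3

By Lagrange's theorem, ord_241(184) divides φ(241) = 241 − 1 = 240 = 2^4 · 3 · 5.
Divisors of 240: 1, 2, 3, 4, 5, 6, 8, 10, 12, 15, 16, 20, 24, 30, 40, 48, 60, 80, 120, 240.
Compute 184^d (mod 241) for the divisors d until we hit 1:
184^1 ≡ 184 (mod 241)
184^2 ≡ 116 (mod 241)
184^3 ≡ 136 (mod 241)
184^4 ≡ 201 (mod 241)
184^5 ≡ 111 (mod 241)
184^6 ≡ 180 (mod 241)
184^8 ≡ 154 (mod 241)
184^10 ≡ 30 (mod 241)
184^12 ≡ 106 (mod 241)
184^15 ≡ 197 (mod 241)
184^16 ≡ 98 (mod 241)
184^20 ≡ 177 (mod 241)
184^24 ≡ 150 (mod 241)
184^30 ≡ 8 (mod 241)
184^40 ≡ 240 (mod 241)
184^48 ≡ 87 (mod 241)
184^60 ≡ 64 (mod 241)
184^80 ≡ 1 (mod 241) ✓
Thus |⟨184⟩| = ord(184) = 80.
Index = |(Z/241Z)^×| / |⟨184⟩| = 240 / 80 = 3.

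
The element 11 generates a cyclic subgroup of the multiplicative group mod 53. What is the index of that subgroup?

The order of 11 must divide φ(53) = 53 − 1 = 52 = 2^2 · 13.
Divisors of 52: 1, 2, 4, 13, 26, 52.
Check 11^d mod 53 for each divisor in increasing order:
11^1 ≡ 11
11^2 ≡ 15
11^4 ≡ 13
11^13 ≡ 52
11^26 ≡ 1
The order of 11 is 26, so the subgroup it generates has 26 elements.
[(Z/53Z)^× : ⟨11⟩] = 52/26 = 2.

2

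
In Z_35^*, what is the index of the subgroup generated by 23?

2

By Lagrange's theorem, ord_35(23) divides φ(35) = φ(5·7) = (5−1)·(7−1) = 4·6 = 24 = 2^3 · 3.
Divisors of 24: 1, 2, 3, 4, 6, 8, 12, 24.
Compute 23^d (mod 35) for the divisors d until we hit 1:
23^1 ≡ 23
23^2 ≡ 4
23^3 ≡ 22
23^4 ≡ 16
23^6 ≡ 29
23^8 ≡ 11
23^12 ≡ 1
The order of 23 is 12, so the subgroup it generates has 12 elements.
[(Z/35Z)^× : ⟨23⟩] = 24/12 = 2.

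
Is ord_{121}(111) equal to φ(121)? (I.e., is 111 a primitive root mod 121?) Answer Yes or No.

φ(121) = φ(11^2) = 11·(11−1) = 110 = 2 · 5 · 11.
It suffices to check that the order of 111 is not a proper divisor of 110: compute 111^(110/q) for q ∈ {2, 5, 11}.
111^55 ≡ 1 (mod 121)  [q = 2: ≡ 1 ✗]
111^22 ≡ 1 (mod 121)  [q = 5: ≡ 1 ✗]
111^10 ≡ 12 (mod 121)  [q = 11: ≢ 1 ✓]
Since 111^55 ≡ 1, the order of 111 divides 55 < 110, so 111 is not a primitive root.

No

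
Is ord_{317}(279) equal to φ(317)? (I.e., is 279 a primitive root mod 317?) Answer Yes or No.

No

φ(317) = 317 − 1 = 316 = 2^2 · 79.
It suffices to check that the order of 279 is not a proper divisor of 316: compute 279^(316/q) for q ∈ {2, 79}.
279^158 ≡ 1 (mod 317)  [q = 2: ≡ 1 ✗]
279^4 ≡ 227 (mod 317)  [q = 79: ≢ 1 ✓]
The check at q = 2 fails, so 279 generates a proper subgroup.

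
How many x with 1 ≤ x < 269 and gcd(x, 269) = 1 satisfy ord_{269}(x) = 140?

0

φ(269) = 269 − 1 = 268 = 2^2 · 67.
In a cyclic group of order 268, there are φ(d) elements of order d for each divisor d of 268, and zero for non-divisors.
140 does not divide 268, so no element of (Z/269Z)^× has order 140.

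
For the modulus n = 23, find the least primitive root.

5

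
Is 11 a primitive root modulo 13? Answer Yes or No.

Yes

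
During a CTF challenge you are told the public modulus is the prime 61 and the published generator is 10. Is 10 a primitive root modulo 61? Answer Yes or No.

Yes

φ(61) = 61 − 1 = 60 = 2^2 · 3 · 5.
Test 10^(60/q) mod 61 for each prime factor q of 60:
10^30 ≡ 60 (mod 61)  [q = 2: ≢ 1 ✓]
10^20 ≡ 13 (mod 61)  [q = 3: ≢ 1 ✓]
10^12 ≡ 58 (mod 61)  [q = 5: ≢ 1 ✓]
Every test exponent gives a nontrivial residue, hence 10 generates the full group.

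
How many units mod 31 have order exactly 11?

0

φ(31) = 31 − 1 = 30 = 2 · 3 · 5.
In a cyclic group of order 30, there are φ(d) elements of order d for each divisor d of 30, and zero for non-divisors.
11 does not divide 30, so no element of (Z/31Z)^× has order 11.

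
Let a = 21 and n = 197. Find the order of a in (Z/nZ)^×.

196

Since 21 ∈ (Z/197Z)^×, its order divides φ(197) = 197 − 1 = 196 = 2^2 · 7^2.
Divisors of 196: 1, 2, 4, 7, 14, 28, 49, 98, 196.
Evaluate successive powers at the divisors of 196:
21^1 ≡ 21 (mod 197)
21^2 ≡ 47 (mod 197)
21^4 ≡ 42 (mod 197)
21^7 ≡ 84 (mod 197)
21^14 ≡ 161 (mod 197)
21^28 ≡ 114 (mod 197)
21^49 ≡ 14 (mod 197)
21^98 ≡ 196 (mod 197)
21^196 ≡ 1 (mod 197) ✓
Hence ord(21) = 196.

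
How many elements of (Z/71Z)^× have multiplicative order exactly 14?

φ(71) = 71 − 1 = 70 = 2 · 5 · 7.
In a cyclic group of order 70, there are φ(d) elements of order d for each divisor d of 70, and zero for non-divisors.
14 = 2 · 7 divides 70, and φ(14) = 6.

6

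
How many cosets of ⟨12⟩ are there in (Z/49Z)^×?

By Lagrange's theorem, ord_49(12) divides φ(49) = φ(7^2) = 7·(7−1) = 42 = 2 · 3 · 7.
Divisors of 42: 1, 2, 3, 6, 7, 14, 21, 42.
Check 12^d mod 49 for each divisor in increasing order:
12^1 ≡ 12
12^2 ≡ 46
12^3 ≡ 13
12^6 ≡ 22
12^7 ≡ 19
12^14 ≡ 18
12^21 ≡ 48
12^42 ≡ 1
So ord_49(12) = 42, hence |⟨12⟩| = 42.
The index is φ(49) / ord(12) = 42 / 42 = 1.

1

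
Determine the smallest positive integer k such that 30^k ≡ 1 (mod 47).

46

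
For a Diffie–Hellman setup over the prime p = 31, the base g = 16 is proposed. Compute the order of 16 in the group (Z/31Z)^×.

5

The order of 16 must divide φ(31) = 31 − 1 = 30 = 2 · 3 · 5.
Divisors of 30: 1, 2, 3, 5, 6, 10, 15, 30.
Evaluate successive powers at the divisors of 30:
16^1 ≡ 16
16^2 ≡ 8
16^3 ≡ 4
16^5 ≡ 1
The smallest such exponent is 5, so the order of 16 is 5.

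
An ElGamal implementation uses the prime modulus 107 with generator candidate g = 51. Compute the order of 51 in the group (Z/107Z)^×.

By Lagrange's theorem, ord_107(51) divides φ(107) = 107 − 1 = 106 = 2 · 53.
Divisors of 106: 1, 2, 53, 106.
Check 51^d mod 107 for each divisor in increasing order:
51^1 ≡ 51 (mod 107)
51^2 ≡ 33 (mod 107)
51^53 ≡ 106 (mod 107)
51^106 ≡ 1 (mod 107) ✓
Hence ord(51) = 106.

106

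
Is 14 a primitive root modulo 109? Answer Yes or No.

Yes

φ(109) = 109 − 1 = 108 = 2^2 · 3^3.
An element g generates (Z/109Z)^× iff g^(108/q) ≢ 1 (mod 109) for each prime q ∈ {2, 3}.
14^54 ≡ 108 (mod 109)  [q = 2: ≢ 1 ✓]
14^36 ≡ 63 (mod 109)  [q = 3: ≢ 1 ✓]
None equal 1, so ord_109(14) = 108: 14 is a primitive root.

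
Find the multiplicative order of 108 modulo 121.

55

Since 108 ∈ (Z/121Z)^×, its order divides φ(121) = φ(11^2) = 11·(11−1) = 110 = 2 · 5 · 11.
Divisors of 110: 1, 2, 5, 10, 11, 22, 55, 110.
Evaluate successive powers at the divisors of 110:
108^1 ≡ 108 (mod 121)
108^2 ≡ 48 (mod 121)
108^5 ≡ 56 (mod 121)
108^10 ≡ 111 (mod 121)
108^11 ≡ 9 (mod 121)
108^22 ≡ 81 (mod 121)
108^55 ≡ 1 (mod 121) ✓
Hence ord(108) = 55.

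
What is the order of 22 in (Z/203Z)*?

14

Since 22 ∈ (Z/203Z)^×, its order divides φ(203) = φ(7·29) = (7−1)·(29−1) = 6·28 = 168 = 2^3 · 3 · 7.
Divisors of 168: 1, 2, 3, 4, 6, 7, 8, 12, 14, 21, 24, 28, 42, 56, 84, 168.
Compute 22^d (mod 203) for the divisors d until we hit 1:
22^1 ≡ 22 (mod 203)
22^2 ≡ 78 (mod 203)
22^3 ≡ 92 (mod 203)
22^4 ≡ 197 (mod 203)
22^6 ≡ 141 (mod 203)
22^7 ≡ 57 (mod 203)
22^8 ≡ 36 (mod 203)
22^12 ≡ 190 (mod 203)
22^14 ≡ 1 (mod 203) ✓
Hence ord(22) = 14.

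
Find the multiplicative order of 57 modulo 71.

5

ord(57) | φ(71) = 71 − 1 = 70 = 2 · 5 · 7.
Divisors of 70: 1, 2, 5, 7, 10, 14, 35, 70.
Compute 57^d (mod 71) for the divisors d until we hit 1:
57^1 ≡ 57 (mod 71)
57^2 ≡ 54 (mod 71)
57^5 ≡ 1 (mod 71) ✓
Hence ord(57) = 5.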